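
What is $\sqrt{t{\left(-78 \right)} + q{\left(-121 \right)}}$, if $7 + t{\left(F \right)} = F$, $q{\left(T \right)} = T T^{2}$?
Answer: $i \sqrt{1771646} \approx 1331.0 i$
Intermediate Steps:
$q{\left(T \right)} = T^{3}$
$t{\left(F \right)} = -7 + F$
$\sqrt{t{\left(-78 \right)} + q{\left(-121 \right)}} = \sqrt{\left(-7 - 78\right) + \left(-121\right)^{3}} = \sqrt{-85 - 1771561} = \sqrt{-1771646} = i \sqrt{1771646}$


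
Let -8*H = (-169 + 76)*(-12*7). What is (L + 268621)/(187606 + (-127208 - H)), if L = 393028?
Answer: 1323298/122749 ≈ 10.781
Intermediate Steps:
H = -1953/2 (H = -(-169 + 76)*(-12*7)/8 = -(-93)*(-84)/8 = -⅛*7812 = -1953/2 ≈ -976.50)
(L + 268621)/(187606 + (-127208 - H)) = (393028 + 268621)/(187606 + (-127208 - 1*(-1953/2))) = 661649/(187606 + (-127208 + 1953/2)) = 661649/(187606 - 252463/2) = 661649/(122749/2) = 661649*(2/122749) = 1323298/122749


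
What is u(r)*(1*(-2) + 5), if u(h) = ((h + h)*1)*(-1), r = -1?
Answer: 6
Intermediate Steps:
u(h) = -2*h (u(h) = ((2*h)*1)*(-1) = (2*h)*(-1) = -2*h)
u(r)*(1*(-2) + 5) = (-2*(-1))*(1*(-2) + 5) = 2*(-2 + 5) = 2*3 = 6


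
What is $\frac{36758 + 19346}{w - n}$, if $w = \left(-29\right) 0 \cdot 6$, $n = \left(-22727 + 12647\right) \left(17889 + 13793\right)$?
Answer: $\frac{7013}{39919320} \approx 0.00017568$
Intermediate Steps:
$n = -319354560$ ($n = \left(-10080\right) 31682 = -319354560$)
$w = 0$ ($w = 0 \cdot 6 = 0$)
$\frac{36758 + 19346}{w - n} = \frac{36758 + 19346}{0 - -319354560} = \frac{56104}{0 + 319354560} = \frac{56104}{319354560} = 56104 \cdot \frac{1}{319354560} = \frac{7013}{39919320}$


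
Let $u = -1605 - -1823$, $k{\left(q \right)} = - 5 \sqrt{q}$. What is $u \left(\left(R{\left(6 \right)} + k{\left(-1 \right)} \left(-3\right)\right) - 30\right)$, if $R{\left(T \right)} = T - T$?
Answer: $-6540 + 3270 i \approx -6540.0 + 3270.0 i$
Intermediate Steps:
$R{\left(T \right)} = 0$
$u = 218$ ($u = -1605 + 1823 = 218$)
$u \left(\left(R{\left(6 \right)} + k{\left(-1 \right)} \left(-3\right)\right) - 30\right) = 218 \left(\left(0 + - 5 \sqrt{-1} \left(-3\right)\right) - 30\right) = 218 \left(\left(0 + - 5 i \left(-3\right)\right) - 30\right) = 218 \left(\left(0 + 15 i\right) - 30\right) = 218 \left(15 i - 30\right) = 218 \left(-30 + 15 i\right) = -6540 + 3270 i$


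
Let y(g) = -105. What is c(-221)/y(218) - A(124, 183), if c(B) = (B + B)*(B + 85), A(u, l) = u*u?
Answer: -1674592/105 ≈ -15949.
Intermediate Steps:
A(u, l) = u²
c(B) = 2*B*(85 + B) (c(B) = (2*B)*(85 + B) = 2*B*(85 + B))
c(-221)/y(218) - A(124, 183) = (2*(-221)*(85 - 221))/(-105) - 1*124² = (2*(-221)*(-136))*(-1/105) - 1*15376 = 60112*(-1/105) - 15376 = -60112/105 - 15376 = -1674592/105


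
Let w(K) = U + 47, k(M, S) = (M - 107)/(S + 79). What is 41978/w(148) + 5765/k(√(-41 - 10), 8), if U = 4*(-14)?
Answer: -193148893/20700 - 100311*I*√51/2300 ≈ -9330.9 - 311.46*I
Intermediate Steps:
U = -56
k(M, S) = (-107 + M)/(79 + S)
w(K) = -9 (w(K) = -56 + 47 = -9)
41978/w(148) + 5765/k(√(-41 - 10), 8) = 41978/(-9) + 5765/(((-107 + √(-41 - 10))/(79 + 8))) = 41978*(-⅑) + 5765/(((-107 + √(-51))/87)) = -41978/9 + 5765/(((-107 + I*√51)/87)) = -41978/9 + 5765/(-107/87 + I*√51/87)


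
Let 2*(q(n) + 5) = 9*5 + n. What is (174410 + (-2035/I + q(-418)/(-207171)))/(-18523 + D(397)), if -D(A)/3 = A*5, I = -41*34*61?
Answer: -768126987206684/107804654052273 ≈ -7.1252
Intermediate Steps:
I = -85034 (I = -1394*61 = -85034)
D(A) = -15*A (D(A) = -3*A*5 = -15*A)
q(n) = 35/2 + n/2 (q(n) = -5 + (9*5 + n)/2 = -5 + (45 + n)/2 = -5 + (45/2 + n/2) = 35/2 + n/2)
(174410 + (-2035/I + q(-418)/(-207171)))/(-18523 + D(397)) = (174410 + (-2035/(-85034) + (35/2 + (1/2)*(-418))/(-207171)))/(-18523 - 15*397) = (174410 + (-2035*(-1/85034) + (35/2 - 209)*(-1/207171)))/(-18523 - 5955) = (174410 + (2035/85034 - 383/2*(-1/207171)))/(-24478) = (174410 + (2035/85034 + 383/414342))*(-1/24478) = (174410 + 218938498/8808289407)*(-1/24478) = (1536253974413368/8808289407)*(-1/24478) = -768126987206684/107804654052273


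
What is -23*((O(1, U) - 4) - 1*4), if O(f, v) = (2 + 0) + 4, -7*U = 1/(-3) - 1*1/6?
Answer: 46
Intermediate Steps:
U = 1/14 (U = -(1/(-3) - 1*1/6)/7 = -(1*(-⅓) - 1*⅙)/7 = -(-⅓ - ⅙)/7 = -⅐*(-½) = 1/14 ≈ 0.071429)
O(f, v) = 6 (O(f, v) = 2 + 4 = 6)
-23*((O(1, U) - 4) - 1*4) = -23*((6 - 4) - 1*4) = -23*(2 - 4) = -23*(-2) = 46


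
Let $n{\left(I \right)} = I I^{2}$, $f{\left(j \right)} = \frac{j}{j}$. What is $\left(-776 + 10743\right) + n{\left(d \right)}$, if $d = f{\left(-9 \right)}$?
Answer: $9968$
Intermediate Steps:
$f{\left(j \right)} = 1$
$d = 1$
$n{\left(I \right)} = I^{3}$
$\left(-776 + 10743\right) + n{\left(d \right)} = \left(-776 + 10743\right) + 1^{3} = 9967 + 1 = 9968$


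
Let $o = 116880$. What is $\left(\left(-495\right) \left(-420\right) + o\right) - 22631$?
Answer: $302149$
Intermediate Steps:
$\left(\left(-495\right) \left(-420\right) + o\right) - 22631 = \left(\left(-495\right) \left(-420\right) + 116880\right) - 22631 = \left(207900 + 116880\right) - 22631 = 324780 - 22631 = 302149$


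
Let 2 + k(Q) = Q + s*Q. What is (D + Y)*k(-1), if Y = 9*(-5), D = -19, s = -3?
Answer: 0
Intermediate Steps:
Y = -45
k(Q) = -2 - 2*Q (k(Q) = -2 + (Q - 3*Q) = -2 - 2*Q)
(D + Y)*k(-1) = (-19 - 45)*(-2 - 2*(-1)) = -64*(-2 + 2) = -64*0 = 0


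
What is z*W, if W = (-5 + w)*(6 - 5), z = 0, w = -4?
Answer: 0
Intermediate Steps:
W = -9 (W = (-5 - 4)*(6 - 5) = -9*1 = -9)
z*W = 0*(-9) = 0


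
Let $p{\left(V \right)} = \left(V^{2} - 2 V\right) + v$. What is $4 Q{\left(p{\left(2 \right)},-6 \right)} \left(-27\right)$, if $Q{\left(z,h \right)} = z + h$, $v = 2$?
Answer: $432$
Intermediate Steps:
$p{\left(V \right)} = 2 + V^{2} - 2 V$ ($p{\left(V \right)} = \left(V^{2} - 2 V\right) + 2 = 2 + V^{2} - 2 V$)
$Q{\left(z,h \right)} = h + z$
$4 Q{\left(p{\left(2 \right)},-6 \right)} \left(-27\right) = 4 \left(-6 + \left(2 + 2^{2} - 4\right)\right) \left(-27\right) = 4 \left(-6 + \left(2 + 4 - 4\right)\right) \left(-27\right) = 4 \left(-6 + 2\right) \left(-27\right) = 4 \left(-4\right) \left(-27\right) = \left(-16\right) \left(-27\right) = 432$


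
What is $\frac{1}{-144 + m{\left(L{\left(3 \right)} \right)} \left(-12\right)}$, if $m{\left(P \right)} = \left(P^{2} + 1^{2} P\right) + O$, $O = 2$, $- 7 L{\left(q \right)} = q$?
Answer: $- \frac{49}{8088} \approx -0.0060584$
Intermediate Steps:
$L{\left(q \right)} = - \frac{q}{7}$
$m{\left(P \right)} = 2 + P + P^{2}$ ($m{\left(P \right)} = \left(P^{2} + 1^{2} P\right) + 2 = \left(P^{2} + 1 P\right) + 2 = \left(P^{2} + P\right) + 2 = \left(P + P^{2}\right) + 2 = 2 + P + P^{2}$)
$\frac{1}{-144 + m{\left(L{\left(3 \right)} \right)} \left(-12\right)} = \frac{1}{-144 + \left(2 - \frac{3}{7} + \left(\left(- \frac{1}{7}\right) 3\right)^{2}\right) \left(-12\right)} = \frac{1}{-144 + \left(2 - \frac{3}{7} + \left(- \frac{3}{7}\right)^{2}\right) \left(-12\right)} = \frac{1}{-144 + \left(2 - \frac{3}{7} + \frac{9}{49}\right) \left(-12\right)} = \frac{1}{-144 + \frac{86}{49} \left(-12\right)} = \frac{1}{-144 - \frac{1032}{49}} = \frac{1}{- \frac{8088}{49}} = - \frac{49}{8088}$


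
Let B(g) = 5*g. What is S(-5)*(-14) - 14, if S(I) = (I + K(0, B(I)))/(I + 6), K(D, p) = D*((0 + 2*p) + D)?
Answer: 56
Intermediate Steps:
K(D, p) = D*(D + 2*p) (K(D, p) = D*(2*p + D) = D*(D + 2*p))
S(I) = I/(6 + I) (S(I) = (I + 0*(0 + 2*(5*I)))/(I + 6) = (I + 0*(0 + 10*I))/(6 + I) = (I + 0*(10*I))/(6 + I) = (I + 0)/(6 + I) = I/(6 + I))
S(-5)*(-14) - 14 = -5/(6 - 5)*(-14) - 14 = -5/1*(-14) - 14 = -5*1*(-14) - 14 = -5*(-14) - 14 = 70 - 14 = 56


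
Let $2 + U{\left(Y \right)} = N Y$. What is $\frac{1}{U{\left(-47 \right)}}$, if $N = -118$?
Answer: $\frac{1}{5544} \approx 0.00018038$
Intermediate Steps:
$U{\left(Y \right)} = -2 - 118 Y$
$\frac{1}{U{\left(-47 \right)}} = \frac{1}{-2 - -5546} = \frac{1}{-2 + 5546} = \frac{1}{5544}$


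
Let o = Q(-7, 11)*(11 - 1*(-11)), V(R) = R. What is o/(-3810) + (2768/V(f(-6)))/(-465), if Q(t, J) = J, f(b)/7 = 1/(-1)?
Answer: 325279/413385 ≈ 0.78687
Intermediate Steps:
f(b) = -7 (f(b) = 7/(-1) = 7*(-1) = -7)
o = 242 (o = 11*(11 - 1*(-11)) = 11*(11 + 11) = 11*22 = 242)
o/(-3810) + (2768/V(f(-6)))/(-465) = 242/(-3810) + (2768/(-7))/(-465) = 242*(-1/3810) + (2768*(-1/7))*(-1/465) = -121/1905 - 2768/7*(-1/465) = -121/1905 + 2768/3255 = 325279/413385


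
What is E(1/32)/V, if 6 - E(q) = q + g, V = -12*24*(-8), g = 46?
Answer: -427/24576 ≈ -0.017375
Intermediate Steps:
V = 2304 (V = -288*(-8) = 2304)
E(q) = -40 - q (E(q) = 6 - (q + 46) = 6 - (46 + q) = 6 + (-46 - q) = -40 - q)
E(1/32)/V = (-40 - 1/32)/2304 = (-40 - 1*1/32)*(1/2304) = (-40 - 1/32)*(1/2304) = -1281/32*1/2304 = -427/24576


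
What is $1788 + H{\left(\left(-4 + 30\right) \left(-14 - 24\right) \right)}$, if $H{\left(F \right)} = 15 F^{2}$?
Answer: $14643948$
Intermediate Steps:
$1788 + H{\left(\left(-4 + 30\right) \left(-14 - 24\right) \right)} = 1788 + 15 \left(\left(-4 + 30\right) \left(-14 - 24\right)\right)^{2} = 1788 + 15 \left(26 \left(-38\right)\right)^{2} = 1788 + 15 \left(-988\right)^{2} = 1788 + 15 \cdot 976144 = 1788 + 14642160 = 14643948$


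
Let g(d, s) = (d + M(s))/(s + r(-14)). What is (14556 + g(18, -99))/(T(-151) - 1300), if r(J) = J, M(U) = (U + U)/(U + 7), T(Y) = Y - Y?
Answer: -75661161/6757400 ≈ -11.197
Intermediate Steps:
T(Y) = 0
M(U) = 2*U/(7 + U) (M(U) = (2*U)/(7 + U) = 2*U/(7 + U))
g(d, s) = (d + 2*s/(7 + s))/(-14 + s) (g(d, s) = (d + 2*s/(7 + s))/(s - 14) = (d + 2*s/(7 + s))/(-14 + s))
(14556 + g(18, -99))/(T(-151) - 1300) = (14556 + (2*(-99) + 18*(7 - 99))/((-14 - 99)*(7 - 99)))/(0 - 1300) = (14556 + (-198 + 18*(-92))/(-113*(-92)))/(-1300) = (14556 - 1/113*(-1/92)*(-198 - 1656))*(-1/1300) = (14556 - 1/113*(-1/92)*(-1854))*(-1/1300) = (14556 - 927/5198)*(-1/1300) = (75661161/5198)*(-1/1300) = -75661161/6757400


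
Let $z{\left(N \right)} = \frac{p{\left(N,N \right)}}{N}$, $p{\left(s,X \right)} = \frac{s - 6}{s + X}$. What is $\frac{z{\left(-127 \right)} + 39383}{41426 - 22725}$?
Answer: $\frac{1270416681}{603256858} \approx 2.1059$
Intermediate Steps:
$p{\left(s,X \right)} = \frac{-6 + s}{X + s}$
$z{\left(N \right)} = \frac{-6 + N}{2 N^{2}}$ ($z{\left(N \right)} = \frac{\frac{1}{N + N} \left(-6 + N\right)}{N} = \frac{\frac{1}{2 N} \left(-6 + N\right)}{N} = \frac{\frac{1}{2} \frac{1}{N} \left(-6 + N\right)}{N} = \frac{-6 + N}{2 N^{2}}$)
$\frac{z{\left(-127 \right)} + 39383}{41426 - 22725} = \frac{\frac{-6 - 127}{2 \cdot 16129} + 39383}{41426 - 22725} = \frac{\frac{1}{2} \cdot \frac{1}{16129} \left(-133\right) + 39383}{18701} = \left(- \frac{133}{32258} + 39383\right) \frac{1}{18701} = \frac{1270416681}{32258} \cdot \frac{1}{18701} = \frac{1270416681}{603256858}$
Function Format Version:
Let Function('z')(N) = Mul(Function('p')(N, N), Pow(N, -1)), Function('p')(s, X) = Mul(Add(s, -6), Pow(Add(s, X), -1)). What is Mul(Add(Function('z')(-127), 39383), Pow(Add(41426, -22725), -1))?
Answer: Rational(1270416681, 603256858) ≈ 2.1059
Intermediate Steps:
Function('p')(s, X) = Mul(Pow(Add(X, s), -1), Add(-6, s)) (Function('p')(s, X) = Mul(Add(-6, s), Pow(Add(X, s), -1)) = Mul(Pow(Add(X, s), -1), Add(-6, s)))
Function('z')(N) = Mul(Rational(1, 2), Pow(N, -2), Add(-6, N)) (Function('z')(N) = Mul(Mul(Pow(Add(N, N), -1), Add(-6, N)), Pow(N, -1)) = Mul(Mul(Pow(Mul(2, N), -1), Add(-6, N)), Pow(N, -1)) = Mul(Mul(Mul(Rational(1, 2), Pow(N, -1)), Add(-6, N)), Pow(N, -1)) = Mul(Mul(Rational(1, 2), Pow(N, -1), Add(-6, N)), Pow(N, -1)) = Mul(Rational(1, 2), Pow(N, -2), Add(-6, N)))
Mul(Add(Function('z')(-127), 39383), Pow(Add(41426, -22725), -1)) = Mul(Add(Mul(Rational(1, 2), Pow(-127, -2), Add(-6, -127)), 39383), Pow(Add(41426, -22725), -1)) = Mul(Add(Mul(Rational(1, 2), Rational(1, 16129), -133), 39383), Pow(18701, -1)) = Mul(Add(Rational(-133, 32258), 39383), Rational(1, 18701)) = Mul(Rational(1270416681, 32258), Rational(1, 18701)) = Rational(1270416681, 603256858)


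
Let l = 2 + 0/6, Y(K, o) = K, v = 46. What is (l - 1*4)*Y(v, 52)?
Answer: -92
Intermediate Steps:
l = 2 (l = 2 + 0*(1/6) = 2 + 0 = 2)
(l - 1*4)*Y(v, 52) = (2 - 1*4)*46 = (2 - 4)*46 = -2*46 = -92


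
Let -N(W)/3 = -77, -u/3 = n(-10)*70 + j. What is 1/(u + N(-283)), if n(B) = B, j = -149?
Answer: 1/2778 ≈ 0.00035997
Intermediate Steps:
u = 2547 (u = -3*(-10*70 - 149) = -3*(-700 - 149) = -3*(-849) = 2547)
N(W) = 231 (N(W) = -3*(-77) = 231)
1/(u + N(-283)) = 1/(2547 + 231) = 1/2778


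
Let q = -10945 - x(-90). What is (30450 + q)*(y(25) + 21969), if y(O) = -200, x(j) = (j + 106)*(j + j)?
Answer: 487299065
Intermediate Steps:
x(j) = 2*j*(106 + j) (x(j) = (106 + j)*(2*j) = 2*j*(106 + j))
q = -8065 (q = -10945 - 2*(-90)*(106 - 90) = -10945 - 2*(-90)*16 = -10945 - 1*(-2880) = -10945 + 2880 = -8065)
(30450 + q)*(y(25) + 21969) = (30450 - 8065)*(-200 + 21969) = 22385*21769 = 487299065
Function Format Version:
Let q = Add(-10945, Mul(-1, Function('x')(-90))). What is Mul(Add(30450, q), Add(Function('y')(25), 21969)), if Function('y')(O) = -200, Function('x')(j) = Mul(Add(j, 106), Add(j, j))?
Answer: 487299065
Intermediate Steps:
Function('x')(j) = Mul(2, j, Add(106, j)) (Function('x')(j) = Mul(Add(106, j), Mul(2, j)) = Mul(2, j, Add(106, j)))
q = -8065 (q = Add(-10945, Mul(-1, Mul(2, -90, Add(106, -90)))) = Add(-10945, Mul(-1, Mul(2, -90, 16))) = Add(-10945, Mul(-1, -2880)) = Add(-10945, 2880) = -8065)
Mul(Add(30450, q), Add(Function('y')(25), 21969)) = Mul(Add(30450, -8065), Add(-200, 21969)) = Mul(22385, 21769) = 487299065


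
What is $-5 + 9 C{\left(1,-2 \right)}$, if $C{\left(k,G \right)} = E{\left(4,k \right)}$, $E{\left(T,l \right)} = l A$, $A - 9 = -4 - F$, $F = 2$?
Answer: $22$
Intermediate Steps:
$A = 3$ ($A = 9 - 6 = 3$)
$E{\left(T,l \right)} = 3 l$ ($E{\left(T,l \right)} = l 3 = 3 l$)
$C{\left(k,G \right)} = 3 k$
$-5 + 9 C{\left(1,-2 \right)} = -5 + 9 \cdot 3 \cdot 1 = -5 + 9 \cdot 3 = -5 + 27 = 22$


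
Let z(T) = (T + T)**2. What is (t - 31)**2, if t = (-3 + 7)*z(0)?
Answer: 961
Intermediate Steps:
z(T) = 4*T**2 (z(T) = (2*T)**2 = 4*T**2)
t = 0 (t = (-3 + 7)*(4*0**2) = 4*(4*0) = 4*0 = 0)
(t - 31)**2 = (0 - 31)**2 = (-31)**2 = 961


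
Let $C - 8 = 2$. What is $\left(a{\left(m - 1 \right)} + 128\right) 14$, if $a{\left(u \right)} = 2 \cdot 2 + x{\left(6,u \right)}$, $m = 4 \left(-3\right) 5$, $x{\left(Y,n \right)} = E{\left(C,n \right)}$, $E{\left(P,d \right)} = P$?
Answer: $1988$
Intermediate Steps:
$C = 10$ ($C = 8 + 2 = 10$)
$x{\left(Y,n \right)} = 10$
$m = -60$ ($m = \left(-12\right) 5 = -60$)
$a{\left(u \right)} = 14$ ($a{\left(u \right)} = 2 \cdot 2 + 10 = 4 + 10 = 14$)
$\left(a{\left(m - 1 \right)} + 128\right) 14 = \left(14 + 128\right) 14 = 142 \cdot 14 = 1988$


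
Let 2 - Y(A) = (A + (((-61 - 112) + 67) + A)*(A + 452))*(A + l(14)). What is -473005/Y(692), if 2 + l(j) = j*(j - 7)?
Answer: 24895/27831994 ≈ 0.00089447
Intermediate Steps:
l(j) = -2 + j*(-7 + j) (l(j) = -2 + j*(j - 7) = -2 + j*(-7 + j))
Y(A) = 2 - (96 + A)*(A + (-106 + A)*(452 + A)) (Y(A) = 2 - (A + (((-61 - 112) + 67) + A)*(A + 452))*(A + (-2 + 14² - 7*14)) = 2 - (A + ((-173 + 67) + A)*(452 + A))*(A + (-2 + 196 - 98)) = 2 - (A + (-106 + A)*(452 + A))*(A + 96) = 2 - (A + (-106 + A)*(452 + A))*(96 + A) = 2 - (96 + A)*(A + (-106 + A)*(452 + A)))
-473005/Y(692) = -473005/(4599554 - 1*692³ - 443*692² + 14600*692) = -473005/(4599554 - 1*331373888 - 443*478864 + 10103200) = -473005/(4599554 - 331373888 - 212136752 + 10103200) = -473005/(-528807886) = -473005*(-1/528807886) = 24895/27831994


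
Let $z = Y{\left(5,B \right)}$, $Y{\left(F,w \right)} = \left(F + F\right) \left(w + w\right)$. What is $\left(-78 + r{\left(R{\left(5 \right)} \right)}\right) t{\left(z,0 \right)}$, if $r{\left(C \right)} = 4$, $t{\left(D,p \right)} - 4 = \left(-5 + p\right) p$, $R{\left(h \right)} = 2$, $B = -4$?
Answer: $-296$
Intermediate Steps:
$Y{\left(F,w \right)} = 4 F w$ ($Y{\left(F,w \right)} = 2 F 2 w = 4 F w$)
$z = -80$ ($z = 4 \cdot 5 \left(-4\right) = -80$)
$t{\left(D,p \right)} = 4 + p \left(-5 + p\right)$ ($t{\left(D,p \right)} = 4 + \left(-5 + p\right) p = 4 + p \left(-5 + p\right)$)
$\left(-78 + r{\left(R{\left(5 \right)} \right)}\right) t{\left(z,0 \right)} = \left(-78 + 4\right) \left(4 + 0^{2} - 0\right) = - 74 \left(4 + 0 + 0\right) = \left(-74\right) 4 = -296$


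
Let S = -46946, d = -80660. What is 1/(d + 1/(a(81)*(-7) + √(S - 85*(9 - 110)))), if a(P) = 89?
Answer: -1810562317/146039959134019 + I*√38361/2774759223546361 ≈ -1.2398e-5 + 7.0586e-14*I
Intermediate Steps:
1/(d + 1/(a(81)*(-7) + √(S - 85*(9 - 110)))) = 1/(-80660 + 1/(89*(-7) + √(-46946 - 85*(9 - 110)))) = 1/(-80660 + 1/(-623 + √(-46946 - 85*(-101)))) = 1/(-80660 + 1/(-623 + √(-46946 + 8585))) = 1/(-80660 + 1/(-623 + √(-38361))) = 1/(-80660 + 1/(-623 + I*√38361))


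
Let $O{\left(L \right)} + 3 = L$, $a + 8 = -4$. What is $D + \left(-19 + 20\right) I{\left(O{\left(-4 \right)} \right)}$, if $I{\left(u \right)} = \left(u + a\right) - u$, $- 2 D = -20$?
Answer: $-2$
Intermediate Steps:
$a = -12$ ($a = -8 - 4 = -12$)
$O{\left(L \right)} = -3 + L$
$D = 10$ ($D = \left(- \frac{1}{2}\right) \left(-20\right) = 10$)
$I{\left(u \right)} = -12$ ($I{\left(u \right)} = \left(u - 12\right) - u = \left(-12 + u\right) - u = -12$)
$D + \left(-19 + 20\right) I{\left(O{\left(-4 \right)} \right)} = 10 + \left(-19 + 20\right) \left(-12\right) = 10 + 1 \left(-12\right) = 10 - 12 = -2$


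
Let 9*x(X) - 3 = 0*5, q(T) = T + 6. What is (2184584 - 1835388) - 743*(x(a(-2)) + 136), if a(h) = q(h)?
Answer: 743701/3 ≈ 2.4790e+5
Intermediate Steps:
q(T) = 6 + T
a(h) = 6 + h
x(X) = ⅓ (x(X) = ⅓ + (0*5)/9 = ⅓ + (⅑)*0 = ⅓ + 0 = ⅓)
(2184584 - 1835388) - 743*(x(a(-2)) + 136) = (2184584 - 1835388) - 743*(⅓ + 136) = 349196 - 743*409/3 = 349196 - 1*303887/3 = 349196 - 303887/3 = 743701/3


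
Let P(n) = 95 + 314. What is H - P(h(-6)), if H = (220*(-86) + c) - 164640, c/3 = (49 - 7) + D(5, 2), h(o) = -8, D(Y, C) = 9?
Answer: -183816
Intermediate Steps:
c = 153 (c = 3*((49 - 7) + 9) = 3*(42 + 9) = 3*51 = 153)
P(n) = 409
H = -183407 (H = (220*(-86) + 153) - 164640 = (-18920 + 153) - 164640 = -18767 - 164640 = -183407)
H - P(h(-6)) = -183407 - 1*409 = -183407 - 409 = -183816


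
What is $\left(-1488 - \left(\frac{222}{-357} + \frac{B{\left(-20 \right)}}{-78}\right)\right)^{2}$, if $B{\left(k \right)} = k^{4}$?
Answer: $\frac{6849097258084}{21538881} \approx 3.1799 \cdot 10^{5}$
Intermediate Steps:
$\left(-1488 - \left(\frac{222}{-357} + \frac{B{\left(-20 \right)}}{-78}\right)\right)^{2} = \left(-1488 - \left(\frac{222}{-357} + \frac{\left(-20\right)^{4}}{-78}\right)\right)^{2} = \left(-1488 - \left(222 \left(- \frac{1}{357}\right) + 160000 \left(- \frac{1}{78}\right)\right)\right)^{2} = \left(-1488 - \left(- \frac{74}{119} - \frac{80000}{39}\right)\right)^{2} = \left(-1488 - - \frac{9522886}{4641}\right)^{2} = \left(-1488 + \frac{9522886}{4641}\right)^{2} = \left(\frac{2617078}{4641}\right)^{2} = \frac{6849097258084}{21538881}$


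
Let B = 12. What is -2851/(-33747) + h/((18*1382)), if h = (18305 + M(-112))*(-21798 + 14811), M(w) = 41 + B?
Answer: -240475955777/46638354 ≈ -5156.2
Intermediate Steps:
M(w) = 53 (M(w) = 41 + 12 = 53)
h = -128267346 (h = (18305 + 53)*(-21798 + 14811) = 18358*(-6987) = -128267346)
-2851/(-33747) + h/((18*1382)) = -2851/(-33747) - 128267346/(18*1382) = -2851*(-1/33747) - 128267346/24876 = 2851/33747 - 128267346*1/24876 = 2851/33747 - 21377891/4146 = -240475955777/46638354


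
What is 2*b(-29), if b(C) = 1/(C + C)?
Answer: -1/29 ≈ -0.034483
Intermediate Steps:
b(C) = 1/(2*C)
2*b(-29) = 2*((½)/(-29)) = 2*((½)*(-1/29)) = 2*(-1/58) = -1/29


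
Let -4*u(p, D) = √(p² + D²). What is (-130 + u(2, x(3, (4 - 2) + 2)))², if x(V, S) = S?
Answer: (260 + √5)²/4 ≈ 17192.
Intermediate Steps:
u(p, D) = -√(D² + p²)/4 (u(p, D) = -√(p² + D²)/4 = -√(D² + p²)/4)
(-130 + u(2, x(3, (4 - 2) + 2)))² = (-130 - √(((4 - 2) + 2)² + 2²)/4)² = (-130 - √((2 + 2)² + 4)/4)² = (-130 - √(4² + 4)/4)² = (-130 - √(16 + 4)/4)² = (-130 - √5/2)²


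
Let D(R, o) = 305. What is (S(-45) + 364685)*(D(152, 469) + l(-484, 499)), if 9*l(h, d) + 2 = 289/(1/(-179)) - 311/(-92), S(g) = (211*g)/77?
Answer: -21084245696875/10626 ≈ -1.9842e+9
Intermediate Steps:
S(g) = 211*g/77 (S(g) = (211*g)*(1/77) = 211*g/77)
l(h, d) = -1586375/276 (l(h, d) = -2/9 + (289/(1/(-179)) - 311/(-92))/9 = -2/9 + (289/(-1/179) - 311*(-1/92))/9 = -2/9 + (289*(-179) + 311/92)/9 = -2/9 + (-51731 + 311/92)/9 = -2/9 + (1/9)*(-4758941/92) = -2/9 - 4758941/828 = -1586375/276)
(S(-45) + 364685)*(D(152, 469) + l(-484, 499)) = ((211/77)*(-45) + 364685)*(305 - 1586375/276) = (-9495/77 + 364685)*(-1502195/276) = (28071250/77)*(-1502195/276) = -21084245696875/10626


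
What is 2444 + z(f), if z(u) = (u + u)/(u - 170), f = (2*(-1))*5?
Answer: 21997/9 ≈ 2444.1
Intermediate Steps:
f = -10 (f = -2*5 = -10)
z(u) = 2*u/(-170 + u) (z(u) = (2*u)/(-170 + u) = 2*u/(-170 + u))
2444 + z(f) = 2444 + 2*(-10)/(-170 - 10) = 2444 + 2*(-10)/(-180) = 2444 + 2*(-10)*(-1/180) = 2444 + ⅑ = 21997/9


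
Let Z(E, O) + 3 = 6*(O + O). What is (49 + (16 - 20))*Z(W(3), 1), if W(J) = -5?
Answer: 405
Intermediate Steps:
Z(E, O) = -3 + 12*O (Z(E, O) = -3 + 6*(O + O) = -3 + 6*(2*O) = -3 + 12*O)
(49 + (16 - 20))*Z(W(3), 1) = (49 + (16 - 20))*(-3 + 12*1) = (49 - 4)*(-3 + 12) = 45*9 = 405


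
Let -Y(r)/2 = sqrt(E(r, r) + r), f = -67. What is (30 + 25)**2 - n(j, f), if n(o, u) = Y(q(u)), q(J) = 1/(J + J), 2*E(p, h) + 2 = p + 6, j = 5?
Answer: 3025 + sqrt(35711)/67 ≈ 3027.8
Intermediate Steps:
E(p, h) = 2 + p/2 (E(p, h) = -1 + (p + 6)/2 = -1 + (6 + p)/2 = -1 + (3 + p/2) = 2 + p/2)
q(J) = 1/(2*J)
Y(r) = -2*sqrt(2 + 3*r/2) (Y(r) = -2*sqrt((2 + r/2) + r) = -2*sqrt(2 + 3*r/2))
n(o, u) = -sqrt(8 + 3/u) (n(o, u) = -sqrt(8 + 6*(1/(2*u))) = -sqrt(8 + 3/u))
(30 + 25)**2 - n(j, f) = (30 + 25)**2 - (-1)*sqrt(8 + 3/(-67)) = 55**2 - (-1)*sqrt(8 + 3*(-1/67)) = 3025 - (-1)*sqrt(8 - 3/67) = 3025 - (-1)*sqrt(533/67) = 3025 - (-1)*sqrt(35711)/67 = 3025 + sqrt(35711)/67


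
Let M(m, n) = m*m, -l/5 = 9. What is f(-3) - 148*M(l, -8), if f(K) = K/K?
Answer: -299699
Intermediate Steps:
l = -45 (l = -5*9 = -45)
f(K) = 1
M(m, n) = m²
f(-3) - 148*M(l, -8) = 1 - 148*(-45)² = 1 - 148*2025 = 1 - 299700 = -299699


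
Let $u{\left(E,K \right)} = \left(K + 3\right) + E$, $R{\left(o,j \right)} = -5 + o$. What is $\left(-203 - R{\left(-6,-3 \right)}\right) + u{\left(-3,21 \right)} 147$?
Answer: $2895$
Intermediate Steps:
$u{\left(E,K \right)} = 3 + E + K$ ($u{\left(E,K \right)} = \left(3 + K\right) + E = 3 + E + K$)
$\left(-203 - R{\left(-6,-3 \right)}\right) + u{\left(-3,21 \right)} 147 = \left(-203 - \left(-5 - 6\right)\right) + \left(3 - 3 + 21\right) 147 = \left(-203 - -11\right) + 21 \cdot 147 = \left(-203 + 11\right) + 3087 = -192 + 3087 = 2895$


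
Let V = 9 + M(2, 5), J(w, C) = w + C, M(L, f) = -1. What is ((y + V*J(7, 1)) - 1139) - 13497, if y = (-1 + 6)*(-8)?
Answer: -14612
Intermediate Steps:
J(w, C) = C + w
V = 8 (V = 9 - 1 = 8)
y = -40 (y = 5*(-8) = -40)
((y + V*J(7, 1)) - 1139) - 13497 = ((-40 + 8*(1 + 7)) - 1139) - 13497 = ((-40 + 8*8) - 1139) - 13497 = ((-40 + 64) - 1139) - 13497 = (24 - 1139) - 13497 = -1115 - 13497 = -14612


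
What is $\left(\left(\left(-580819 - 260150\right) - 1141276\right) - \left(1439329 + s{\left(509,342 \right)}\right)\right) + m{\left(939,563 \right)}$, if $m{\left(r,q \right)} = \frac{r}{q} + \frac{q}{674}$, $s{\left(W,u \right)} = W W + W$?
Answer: $- \frac{1396860903913}{379462} \approx -3.6812 \cdot 10^{6}$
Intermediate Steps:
$s{\left(W,u \right)} = W + W^{2}$ ($s{\left(W,u \right)} = W^{2} + W = W + W^{2}$)
$m{\left(r,q \right)} = \frac{q}{674} + \frac{r}{q}$ ($m{\left(r,q \right)} = \frac{r}{q} + q \frac{1}{674} = \frac{r}{q} + \frac{q}{674} = \frac{q}{674} + \frac{r}{q}$)
$\left(\left(\left(-580819 - 260150\right) - 1141276\right) - \left(1439329 + s{\left(509,342 \right)}\right)\right) + m{\left(939,563 \right)} = \left(\left(\left(-580819 - 260150\right) - 1141276\right) - \left(1439329 + 509 \left(1 + 509\right)\right)\right) + \left(\frac{1}{674} \cdot 563 + \frac{939}{563}\right) = \left(\left(-840969 - 1141276\right) - \left(1439329 + 509 \cdot 510\right)\right) + \left(\frac{563}{674} + 939 \cdot \frac{1}{563}\right) = \left(-1982245 - 1698919\right) + \left(\frac{563}{674} + \frac{939}{563}\right) = \left(-1982245 - 1698919\right) + \frac{949855}{379462} = -3681164 + \frac{949855}{379462} = - \frac{1396860903913}{379462}$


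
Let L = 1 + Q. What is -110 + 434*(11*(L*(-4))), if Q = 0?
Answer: -19206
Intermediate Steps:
L = 1 (L = 1 + 0 = 1)
-110 + 434*(11*(L*(-4))) = -110 + 434*(11*(1*(-4))) = -110 + 434*(11*(-4)) = -110 + 434*(-44) = -110 - 19096 = -19206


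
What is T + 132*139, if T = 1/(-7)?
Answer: 128435/7 ≈ 18348.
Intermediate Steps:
T = -⅐ ≈ -0.14286
T + 132*139 = -⅐ + 132*139 = -⅐ + 18348 = 128435/7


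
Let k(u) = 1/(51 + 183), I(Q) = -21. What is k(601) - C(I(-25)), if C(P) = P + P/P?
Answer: 4681/234 ≈ 20.004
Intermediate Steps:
k(u) = 1/234
C(P) = 1 + P (C(P) = P + 1 = 1 + P)
k(601) - C(I(-25)) = 1/234 - (1 - 21) = 1/234 - 1*(-20) = 1/234 + 20 = 4681/234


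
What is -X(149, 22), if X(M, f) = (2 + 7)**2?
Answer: -81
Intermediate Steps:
X(M, f) = 81 (X(M, f) = 9**2 = 81)
-X(149, 22) = -1*81 = -81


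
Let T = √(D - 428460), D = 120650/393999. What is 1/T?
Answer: -I*√66512031397969110/168812690890 ≈ -0.0015277*I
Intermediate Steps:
D = 120650/393999 (D = 120650*(1/393999) = 120650/393999 ≈ 0.30622)
T = I*√66512031397969110/393999 (T = √(120650/393999 - 428460) = √(-168812690890/393999) = I*√66512031397969110/393999 ≈ 654.57*I)
1/T = 1/(I*√66512031397969110/393999) = -I*√66512031397969110/168812690890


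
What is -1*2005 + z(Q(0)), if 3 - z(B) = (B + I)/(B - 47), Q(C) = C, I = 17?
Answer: -94077/47 ≈ -2001.6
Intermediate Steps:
z(B) = 3 - (17 + B)/(-47 + B) (z(B) = 3 - (B + 17)/(B - 47) = 3 - (17 + B)/(-47 + B))
-1*2005 + z(Q(0)) = -1*2005 + 2*(-79 + 0)/(-47 + 0) = -2005 + 2*(-79)/(-47) = -2005 + 2*(-1/47)*(-79) = -2005 + 158/47 = -94077/47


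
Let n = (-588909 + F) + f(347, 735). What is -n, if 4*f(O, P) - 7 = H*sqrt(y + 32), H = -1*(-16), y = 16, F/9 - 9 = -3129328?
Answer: 115011113/4 - 16*sqrt(3) ≈ 2.8753e+7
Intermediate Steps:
F = -28163871 (F = 81 + 9*(-3129328) = 81 - 28163952 = -28163871)
H = 16
f(O, P) = 7/4 + 16*sqrt(3) (f(O, P) = 7/4 + (16*sqrt(16 + 32))/4 = 7/4 + (16*sqrt(48))/4 = 7/4 + (16*(4*sqrt(3)))/4 = 7/4 + (64*sqrt(3))/4 = 7/4 + 16*sqrt(3))
n = -115011113/4 + 16*sqrt(3) (n = (-588909 - 28163871) + (7/4 + 16*sqrt(3)) = -28752780 + (7/4 + 16*sqrt(3)) = -115011113/4 + 16*sqrt(3) ≈ -2.8753e+7)
-n = -(-115011113/4 + 16*sqrt(3)) = 115011113/4 - 16*sqrt(3)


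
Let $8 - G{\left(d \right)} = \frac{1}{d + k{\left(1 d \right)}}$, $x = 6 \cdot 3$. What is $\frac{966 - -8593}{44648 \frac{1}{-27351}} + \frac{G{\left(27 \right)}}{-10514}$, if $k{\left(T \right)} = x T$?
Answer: $- \frac{705084341003141}{120408556968} \approx -5855.8$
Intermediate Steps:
$x = 18$
$k{\left(T \right)} = 18 T$
$G{\left(d \right)} = 8 - \frac{1}{19 d}$ ($G{\left(d \right)} = 8 - \frac{1}{d + 18 \cdot 1 d} = 8 - \frac{1}{d + 18 d} = 8 - \frac{1}{19 d}$)
$\frac{966 - -8593}{44648 \frac{1}{-27351}} + \frac{G{\left(27 \right)}}{-10514} = \frac{966 - -8593}{44648 \frac{1}{-27351}} + \frac{8 - \frac{1}{19 \cdot 27}}{-10514} = \frac{966 + 8593}{44648 \left(- \frac{1}{27351}\right)} + \left(8 - \frac{1}{513}\right) \left(- \frac{1}{10514}\right) = \frac{9559}{- \frac{44648}{27351}} + \left(8 - \frac{1}{513}\right) \left(- \frac{1}{10514}\right) = 9559 \left(- \frac{27351}{44648}\right) + \frac{4103}{513} \left(- \frac{1}{10514}\right) = - \frac{261448209}{44648} - \frac{4103}{5393682} = - \frac{705084341003141}{120408556968}$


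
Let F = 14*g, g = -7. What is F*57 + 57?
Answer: -5529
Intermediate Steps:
F = -98 (F = 14*(-7) = -98)
F*57 + 57 = -98*57 + 57 = -5586 + 57 = -5529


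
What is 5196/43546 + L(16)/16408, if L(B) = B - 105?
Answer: 40690187/357251384 ≈ 0.11390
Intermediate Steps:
L(B) = -105 + B
5196/43546 + L(16)/16408 = 5196/43546 + (-105 + 16)/16408 = 5196*(1/43546) - 89*1/16408 = 2598/21773 - 89/16408 = 40690187/357251384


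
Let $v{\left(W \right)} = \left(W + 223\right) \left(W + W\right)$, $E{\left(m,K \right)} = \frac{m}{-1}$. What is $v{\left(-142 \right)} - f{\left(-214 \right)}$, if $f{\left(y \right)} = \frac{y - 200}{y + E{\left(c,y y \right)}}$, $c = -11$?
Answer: $- \frac{4670226}{203} \approx -23006.0$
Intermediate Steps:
$E{\left(m,K \right)} = - m$ ($E{\left(m,K \right)} = m \left(-1\right) = - m$)
$v{\left(W \right)} = 2 W \left(223 + W\right)$ ($v{\left(W \right)} = \left(223 + W\right) 2 W = 2 W \left(223 + W\right)$)
$f{\left(y \right)} = \frac{-200 + y}{11 + y}$ ($f{\left(y \right)} = \frac{y - 200}{y - -11} = \frac{-200 + y}{y + 11} = \frac{-200 + y}{11 + y}$)
$v{\left(-142 \right)} - f{\left(-214 \right)} = 2 \left(-142\right) \left(223 - 142\right) - \frac{-200 - 214}{11 - 214} = 2 \left(-142\right) 81 - \frac{1}{-203} \left(-414\right) = -23004 - \left(- \frac{1}{203}\right) \left(-414\right) = -23004 - \frac{414}{203} = - \frac{4670226}{203}$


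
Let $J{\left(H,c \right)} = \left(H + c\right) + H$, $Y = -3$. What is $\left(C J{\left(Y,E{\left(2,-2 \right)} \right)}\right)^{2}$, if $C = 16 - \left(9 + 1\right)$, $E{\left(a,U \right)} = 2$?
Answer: $576$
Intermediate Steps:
$J{\left(H,c \right)} = c + 2 H$
$C = 6$ ($C = 16 - 10 = 6$)
$\left(C J{\left(Y,E{\left(2,-2 \right)} \right)}\right)^{2} = \left(6 \left(2 + 2 \left(-3\right)\right)\right)^{2} = \left(6 \left(2 - 6\right)\right)^{2} = \left(6 \left(-4\right)\right)^{2} = \left(-24\right)^{2} = 576$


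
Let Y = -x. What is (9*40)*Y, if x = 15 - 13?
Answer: -720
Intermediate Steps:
x = 2
Y = -2 (Y = -1*2 = -2)
(9*40)*Y = (9*40)*(-2) = 360*(-2) = -720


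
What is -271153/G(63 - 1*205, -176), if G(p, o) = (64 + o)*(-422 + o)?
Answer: -271153/66976 ≈ -4.0485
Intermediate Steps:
G(p, o) = (-422 + o)*(64 + o)
-271153/G(63 - 1*205, -176) = -271153/(-27008 + (-176)² - 358*(-176)) = -271153/(-27008 + 30976 + 63008) = -271153/66976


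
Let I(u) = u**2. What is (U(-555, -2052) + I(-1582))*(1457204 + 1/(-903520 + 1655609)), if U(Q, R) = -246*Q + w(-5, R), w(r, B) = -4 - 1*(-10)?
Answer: 222499180070854140/57853 ≈ 3.8459e+12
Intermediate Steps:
w(r, B) = 6 (w(r, B) = -4 + 10 = 6)
U(Q, R) = 6 - 246*Q (U(Q, R) = -246*Q + 6 = 6 - 246*Q)
(U(-555, -2052) + I(-1582))*(1457204 + 1/(-903520 + 1655609)) = ((6 - 246*(-555)) + (-1582)**2)*(1457204 + 1/(-903520 + 1655609)) = ((6 + 136530) + 2502724)*(1457204 + 1/752089) = (136536 + 2502724)*(1457204 + 1/752089) = 2639260*(1095947099157/752089) = 222499180070854140/57853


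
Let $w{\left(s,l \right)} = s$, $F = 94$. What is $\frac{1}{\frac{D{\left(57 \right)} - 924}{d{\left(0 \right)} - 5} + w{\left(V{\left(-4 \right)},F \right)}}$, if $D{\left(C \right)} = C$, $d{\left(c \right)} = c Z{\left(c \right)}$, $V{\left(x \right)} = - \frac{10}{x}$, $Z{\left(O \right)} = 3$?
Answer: $\frac{10}{1759} \approx 0.005685$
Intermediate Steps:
$d{\left(c \right)} = 3 c$ ($d{\left(c \right)} = c 3 = 3 c$)
$\frac{1}{\frac{D{\left(57 \right)} - 924}{d{\left(0 \right)} - 5} + w{\left(V{\left(-4 \right)},F \right)}} = \frac{1}{\frac{57 - 924}{3 \cdot 0 - 5} - \frac{10}{-4}} = \frac{1}{\frac{57 - 924}{0 - 5} - - \frac{5}{2}} = \frac{1}{\frac{1}{-5} \left(-867\right) + \frac{5}{2}} = \frac{1}{\left(- \frac{1}{5}\right) \left(-867\right) + \frac{5}{2}} = \frac{1}{\frac{867}{5} + \frac{5}{2}} = \frac{1}{\frac{1759}{10}} = \frac{10}{1759}$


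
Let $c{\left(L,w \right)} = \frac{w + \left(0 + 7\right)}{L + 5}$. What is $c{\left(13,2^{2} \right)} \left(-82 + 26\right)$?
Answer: $- \frac{308}{9} \approx -34.222$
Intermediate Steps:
$c{\left(L,w \right)} = \frac{7 + w}{5 + L}$ ($c{\left(L,w \right)} = \frac{w + 7}{5 + L} = \frac{7 + w}{5 + L}$)
$c{\left(13,2^{2} \right)} \left(-82 + 26\right) = \frac{7 + 2^{2}}{5 + 13} \left(-82 + 26\right) = \frac{7 + 4}{18} \left(-56\right) = \frac{1}{18} \cdot 11 \left(-56\right) = \frac{11}{18} \left(-56\right) = - \frac{308}{9}$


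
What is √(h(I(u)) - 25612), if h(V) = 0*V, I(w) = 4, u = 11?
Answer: 2*I*√6403 ≈ 160.04*I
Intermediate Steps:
h(V) = 0
√(h(I(u)) - 25612) = √(0 - 25612) = √(-25612) = 2*I*√6403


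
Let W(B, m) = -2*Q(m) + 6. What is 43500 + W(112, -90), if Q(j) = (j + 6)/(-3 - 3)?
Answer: 43478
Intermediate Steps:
Q(j) = -1 - j/6 (Q(j) = (6 + j)/(-6) = (6 + j)*(-1/6) = -1 - j/6)
W(B, m) = 8 + m/3 (W(B, m) = -2*(-1 - m/6) + 6 = (2 + m/3) + 6 = 8 + m/3)
43500 + W(112, -90) = 43500 + (8 + (1/3)*(-90)) = 43500 + (8 - 30) = 43500 - 22 = 43478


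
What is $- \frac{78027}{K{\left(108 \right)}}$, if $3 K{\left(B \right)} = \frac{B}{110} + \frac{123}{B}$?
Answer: $- \frac{463480380}{4199} \approx -1.1038 \cdot 10^{5}$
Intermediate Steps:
$K{\left(B \right)} = \frac{41}{B} + \frac{B}{330}$ ($K{\left(B \right)} = \frac{\frac{B}{110} + \frac{123}{B}}{3} = \frac{\frac{123}{B} + \frac{B}{110}}{3} = \frac{41}{B} + \frac{B}{330}$)
$- \frac{78027}{K{\left(108 \right)}} = - \frac{78027}{\frac{41}{108} + \frac{1}{330} \cdot 108} = - \frac{78027}{41 \cdot \frac{1}{108} + \frac{18}{55}} = - \frac{78027}{\frac{41}{108} + \frac{18}{55}} = - \frac{78027}{\frac{4199}{5940}} = \left(-78027\right) \frac{5940}{4199} = - \frac{463480380}{4199}$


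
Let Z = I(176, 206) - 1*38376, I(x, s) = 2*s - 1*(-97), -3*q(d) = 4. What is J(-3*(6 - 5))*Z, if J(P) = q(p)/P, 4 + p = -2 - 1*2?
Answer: -151468/9 ≈ -16830.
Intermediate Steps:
p = -8 (p = -4 + (-2 - 1*2) = -4 + (-2 - 2) = -4 - 4 = -8)
q(d) = -4/3 (q(d) = -1/3*4 = -4/3)
I(x, s) = 97 + 2*s (I(x, s) = 2*s + 97 = 97 + 2*s)
Z = -37867 (Z = (97 + 2*206) - 1*38376 = (97 + 412) - 38376 = 509 - 38376 = -37867)
J(P) = -4/(3*P)
J(-3*(6 - 5))*Z = -4*(-1/(3*(6 - 5)))/3*(-37867) = -4/(3*((-3*1)))*(-37867) = -4/3/(-3)*(-37867) = -4/3*(-1/3)*(-37867) = (4/9)*(-37867) = -151468/9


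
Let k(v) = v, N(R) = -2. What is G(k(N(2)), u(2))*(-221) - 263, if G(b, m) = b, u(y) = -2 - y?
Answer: 179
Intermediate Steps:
G(k(N(2)), u(2))*(-221) - 263 = -2*(-221) - 263 = 442 - 263 = 179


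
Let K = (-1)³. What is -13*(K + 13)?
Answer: -156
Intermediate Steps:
K = -1
-13*(K + 13) = -13*(-1 + 13) = -13*12 = -156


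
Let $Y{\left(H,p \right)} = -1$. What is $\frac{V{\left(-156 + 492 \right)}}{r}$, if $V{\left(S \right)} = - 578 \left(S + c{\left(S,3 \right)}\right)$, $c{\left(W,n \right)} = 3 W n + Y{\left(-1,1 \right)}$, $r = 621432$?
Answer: $- \frac{970751}{310716} \approx -3.1242$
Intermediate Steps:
$c{\left(W,n \right)} = -1 + 3 W n$ ($c{\left(W,n \right)} = 3 W n - 1 = -1 + 3 W n$)
$V{\left(S \right)} = 578 - 5780 S$ ($V{\left(S \right)} = - 578 \left(S + \left(-1 + 3 S 3\right)\right) = - 578 \left(S + \left(-1 + 9 S\right)\right) = - 578 \left(-1 + 10 S\right) = 578 - 5780 S$)
$\frac{V{\left(-156 + 492 \right)}}{r} = \frac{578 - 5780 \left(-156 + 492\right)}{621432} = \left(578 - 1942080\right) \frac{1}{621432} = \left(-1941502\right) \frac{1}{621432} = - \frac{970751}{310716}$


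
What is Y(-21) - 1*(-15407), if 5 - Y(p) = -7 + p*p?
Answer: 14978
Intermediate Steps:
Y(p) = 12 - p² (Y(p) = 5 - (-7 + p*p) = 5 - (-7 + p²) = 5 + (7 - p²) = 12 - p²)
Y(-21) - 1*(-15407) = (12 - 1*(-21)²) - 1*(-15407) = (12 - 1*441) + 15407 = (12 - 441) + 15407 = -429 + 15407 = 14978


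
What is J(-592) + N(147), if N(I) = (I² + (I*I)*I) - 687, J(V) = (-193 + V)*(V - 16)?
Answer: 3674725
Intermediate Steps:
J(V) = (-193 + V)*(-16 + V)
N(I) = -687 + I² + I³ (N(I) = (I² + I²*I) - 687 = (I² + I³) - 687 = -687 + I² + I³)
J(-592) + N(147) = (3088 + (-592)² - 209*(-592)) + (-687 + 147² + 147³) = (3088 + 350464 + 123728) + (-687 + 21609 + 3176523) = 477280 + 3197445 = 3674725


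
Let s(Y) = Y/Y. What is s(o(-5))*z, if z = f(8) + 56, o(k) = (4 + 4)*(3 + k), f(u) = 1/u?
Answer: 449/8 ≈ 56.125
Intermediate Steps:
o(k) = 24 + 8*k (o(k) = 8*(3 + k) = 24 + 8*k)
z = 449/8 (z = 1/8 + 56 = 449/8 ≈ 56.125)
s(Y) = 1
s(o(-5))*z = 1*(449/8) = 449/8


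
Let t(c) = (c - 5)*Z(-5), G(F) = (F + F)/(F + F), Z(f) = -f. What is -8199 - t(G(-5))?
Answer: -8179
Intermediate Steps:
G(F) = 1 (G(F) = (2*F)/((2*F)) = (2*F)*(1/(2*F)) = 1)
t(c) = -25 + 5*c (t(c) = (c - 5)*(-1*(-5)) = (-5 + c)*5 = -25 + 5*c)
-8199 - t(G(-5)) = -8199 - (-25 + 5*1) = -8199 - (-25 + 5) = -8199 - 1*(-20) = -8199 + 20 = -8179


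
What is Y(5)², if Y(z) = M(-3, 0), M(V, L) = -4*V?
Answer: 144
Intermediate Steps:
Y(z) = 12 (Y(z) = -4*(-3) = 12)
Y(5)² = 12² = 144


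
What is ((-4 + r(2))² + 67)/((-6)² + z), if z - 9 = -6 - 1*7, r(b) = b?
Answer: 71/32 ≈ 2.2188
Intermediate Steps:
z = -4 (z = 9 + (-6 - 1*7) = 9 + (-6 - 7) = 9 - 13 = -4)
((-4 + r(2))² + 67)/((-6)² + z) = ((-4 + 2)² + 67)/((-6)² - 4) = ((-2)² + 67)/(36 - 4) = (4 + 67)/32 = 71*(1/32) = 71/32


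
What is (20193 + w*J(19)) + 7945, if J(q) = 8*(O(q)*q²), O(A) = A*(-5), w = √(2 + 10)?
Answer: 28138 - 548720*√3 ≈ -9.2227e+5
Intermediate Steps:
w = 2*√3 (w = √12 = 2*√3 ≈ 3.4641)
O(A) = -5*A
J(q) = -40*q³ (J(q) = 8*((-5*q)*q²) = 8*(-5*q³) = -40*q³)
(20193 + w*J(19)) + 7945 = (20193 + (2*√3)*(-40*19³)) + 7945 = (20193 + (2*√3)*(-40*6859)) + 7945 = (20193 + (2*√3)*(-274360)) + 7945 = (20193 - 548720*√3) + 7945 = 28138 - 548720*√3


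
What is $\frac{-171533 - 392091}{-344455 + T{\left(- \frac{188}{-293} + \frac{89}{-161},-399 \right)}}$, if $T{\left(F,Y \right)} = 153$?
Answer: $\frac{281812}{172151} \approx 1.637$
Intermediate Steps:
$\frac{-171533 - 392091}{-344455 + T{\left(- \frac{188}{-293} + \frac{89}{-161},-399 \right)}} = \frac{-171533 - 392091}{-344455 + 153} = - \frac{563624}{-344302} = \left(-563624\right) \left(- \frac{1}{344302}\right) = \frac{281812}{172151}$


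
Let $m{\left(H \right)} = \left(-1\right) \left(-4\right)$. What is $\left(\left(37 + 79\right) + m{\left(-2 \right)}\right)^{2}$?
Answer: $14400$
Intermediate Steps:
$m{\left(H \right)} = 4$
$\left(\left(37 + 79\right) + m{\left(-2 \right)}\right)^{2} = \left(\left(37 + 79\right) + 4\right)^{2} = \left(116 + 4\right)^{2} = 120^{2} = 14400$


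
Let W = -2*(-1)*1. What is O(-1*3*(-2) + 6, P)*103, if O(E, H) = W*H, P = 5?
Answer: 1030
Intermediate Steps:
W = 2 (W = 2*1 = 2)
O(E, H) = 2*H
O(-1*3*(-2) + 6, P)*103 = (2*5)*103 = 10*103 = 1030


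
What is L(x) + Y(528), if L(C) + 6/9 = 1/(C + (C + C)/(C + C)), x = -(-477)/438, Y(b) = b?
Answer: 482948/915 ≈ 527.81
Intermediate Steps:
x = 159/146 (x = -(-477)/438 = -1*(-159/146) = 159/146 ≈ 1.0890)
L(C) = -⅔ + 1/(1 + C) (L(C) = -⅔ + 1/(C + (C + C)/(C + C)) = -⅔ + 1/(C + (2*C)/((2*C))) = -⅔ + 1/(C + (2*C)*(1/(2*C))) = -⅔ + 1/(C + 1) = -⅔ + 1/(1 + C))
L(x) + Y(528) = (1 - 2*159/146)/(3*(1 + 159/146)) + 528 = (1 - 159/73)/(3*(305/146)) + 528 = (⅓)*(146/305)*(-86/73) + 528 = -172/915 + 528 = 482948/915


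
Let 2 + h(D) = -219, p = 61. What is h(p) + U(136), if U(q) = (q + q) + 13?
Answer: 64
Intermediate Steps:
h(D) = -221 (h(D) = -2 - 219 = -221)
U(q) = 13 + 2*q (U(q) = 2*q + 13 = 13 + 2*q)
h(p) + U(136) = -221 + (13 + 2*136) = -221 + (13 + 272) = -221 + 285 = 64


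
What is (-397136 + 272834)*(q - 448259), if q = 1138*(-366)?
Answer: 107492267634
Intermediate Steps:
q = -416508
(-397136 + 272834)*(q - 448259) = (-397136 + 272834)*(-416508 - 448259) = -124302*(-864767) = 107492267634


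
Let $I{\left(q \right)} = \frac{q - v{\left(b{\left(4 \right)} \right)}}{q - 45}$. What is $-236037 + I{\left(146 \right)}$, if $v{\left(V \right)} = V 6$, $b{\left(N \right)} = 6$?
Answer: $- \frac{23839627}{101} \approx -2.3604 \cdot 10^{5}$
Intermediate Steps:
$v{\left(V \right)} = 6 V$
$I{\left(q \right)} = \frac{-36 + q}{-45 + q}$ ($I{\left(q \right)} = \frac{q - 6 \cdot 6}{q - 45} = \frac{q - 36}{q - 45} = \frac{q - 36}{-45 + q} = \frac{-36 + q}{-45 + q}$)
$-236037 + I{\left(146 \right)} = -236037 + \frac{-36 + 146}{-45 + 146} = -236037 + \frac{1}{101} \cdot 110 = -236037 + \frac{110}{101} = - \frac{23839627}{101}$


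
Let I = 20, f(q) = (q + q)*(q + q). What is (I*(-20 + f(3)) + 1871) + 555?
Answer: 2746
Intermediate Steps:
f(q) = 4*q² (f(q) = (2*q)*(2*q) = 4*q²)
(I*(-20 + f(3)) + 1871) + 555 = (20*(-20 + 4*3²) + 1871) + 555 = (20*(-20 + 4*9) + 1871) + 555 = (20*(-20 + 36) + 1871) + 555 = (20*16 + 1871) + 555 = (320 + 1871) + 555 = 2191 + 555 = 2746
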